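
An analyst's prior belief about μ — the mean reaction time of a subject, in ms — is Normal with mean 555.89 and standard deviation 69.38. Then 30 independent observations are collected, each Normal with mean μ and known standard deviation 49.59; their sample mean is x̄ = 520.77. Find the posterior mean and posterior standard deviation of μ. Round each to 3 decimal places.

With known σ, the Normal prior is conjugate. Weight on the data is w = (n/σ²)/(n/σ² + 1/τ₀²) = 0.0121992/(0.0121992+0.00020775) = 0.98326.
Posterior mean = w·x̄ + (1−w)·μ₀ = 0.98326·520.77 + 0.016744·555.89 = 521.358. Posterior variance = 1/(0.0121992+0.00020775) = 80.5997, so SD = 8.978.

Posterior mean ≈ 521.358; posterior SD ≈ 8.978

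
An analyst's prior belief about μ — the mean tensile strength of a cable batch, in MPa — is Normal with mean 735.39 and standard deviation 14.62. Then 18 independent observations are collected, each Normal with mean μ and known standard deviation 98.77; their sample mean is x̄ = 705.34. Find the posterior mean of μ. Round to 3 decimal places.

With known σ, the Normal prior is conjugate. Weight on the data is w = (n/σ²)/(n/σ² + 1/τ₀²) = 0.00184511/(0.00184511+0.00467849) = 0.28284.
Posterior mean = w·x̄ + (1−w)·μ₀ = 0.28284·705.34 + 0.71716·735.39 = 726.891.

Posterior mean ≈ 726.891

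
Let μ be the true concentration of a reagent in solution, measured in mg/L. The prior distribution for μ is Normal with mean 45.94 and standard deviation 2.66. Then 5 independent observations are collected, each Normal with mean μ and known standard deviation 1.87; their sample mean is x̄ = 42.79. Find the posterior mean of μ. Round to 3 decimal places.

Prior precision 1/τ₀² = 1/2.66² = 0.141331; data precision n/σ² = 5/1.87² = 1.42984.
Posterior precision = 0.141331 + 1.42984 = 1.57117.
Posterior mean = (0.141331·45.94 + 1.42984·42.79) / 1.57117 = 43.073.

Posterior mean ≈ 43.073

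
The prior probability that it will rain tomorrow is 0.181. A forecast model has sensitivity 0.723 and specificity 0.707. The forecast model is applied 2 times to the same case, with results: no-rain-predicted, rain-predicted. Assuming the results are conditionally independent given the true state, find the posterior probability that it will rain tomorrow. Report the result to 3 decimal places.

With H the event that it will rain tomorrow, the joint likelihood of the observed sequence is P(data|H) = 0.277·0.723 = 0.20027 and P(data|¬H) = 0.707·0.293 = 0.20715.
Bayes: P(H|data) = 0.181·0.20027 / (0.181·0.20027 + 0.819·0.20715) = 0.036249/0.20591 = 0.1760.

Posterior P(H) ≈ 0.176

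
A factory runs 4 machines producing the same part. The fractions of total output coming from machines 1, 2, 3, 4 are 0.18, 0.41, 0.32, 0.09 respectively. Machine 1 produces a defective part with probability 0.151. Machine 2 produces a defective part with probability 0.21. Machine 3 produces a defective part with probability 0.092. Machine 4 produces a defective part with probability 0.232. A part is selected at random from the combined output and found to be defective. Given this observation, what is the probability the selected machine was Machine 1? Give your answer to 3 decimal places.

Posterior probability ≈ 0.166

Tabulate prior·likelihood by source: [1] prior 0.18, lik 0.151, product 0.02718; [2] prior 0.41, lik 0.21, product 0.08610; [3] prior 0.32, lik 0.092, product 0.02944; [4] prior 0.09, lik 0.232, product 0.02088.
Normalizing constant = 0.16360; the posterior for Machine 1 is its product over the sum, 0.02718/0.16360 = 0.166.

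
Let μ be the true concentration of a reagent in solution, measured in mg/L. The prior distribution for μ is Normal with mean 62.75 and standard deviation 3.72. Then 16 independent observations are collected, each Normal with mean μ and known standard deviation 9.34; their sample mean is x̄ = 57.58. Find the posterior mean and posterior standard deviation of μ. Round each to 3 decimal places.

Posterior mean ≈ 59.041; posterior SD ≈ 1.978

With known σ, the Normal prior is conjugate. Weight on the data is w = (n/σ²)/(n/σ² + 1/τ₀²) = 0.183411/(0.183411+0.0722627) = 0.71736.
Posterior mean = w·x̄ + (1−w)·μ₀ = 0.71736·57.58 + 0.28264·62.75 = 59.041. Posterior variance = 1/(0.183411+0.0722627) = 3.91123, so SD = 1.978.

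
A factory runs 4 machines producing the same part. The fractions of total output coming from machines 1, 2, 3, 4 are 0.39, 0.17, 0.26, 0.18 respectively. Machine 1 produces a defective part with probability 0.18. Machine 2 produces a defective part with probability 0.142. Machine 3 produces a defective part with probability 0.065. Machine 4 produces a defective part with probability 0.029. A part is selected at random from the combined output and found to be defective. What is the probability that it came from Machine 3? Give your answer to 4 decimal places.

Posterior probability ≈ 0.1451

Tabulate prior·likelihood by source: [1] prior 0.39, lik 0.18, product 0.07020; [2] prior 0.17, lik 0.142, product 0.02414; [3] prior 0.26, lik 0.065, product 0.01690; [4] prior 0.18, lik 0.029, product 0.005220.
Normalizing constant = 0.11646; the posterior for Machine 3 is its product over the sum, 0.01690/0.11646 = 0.1451.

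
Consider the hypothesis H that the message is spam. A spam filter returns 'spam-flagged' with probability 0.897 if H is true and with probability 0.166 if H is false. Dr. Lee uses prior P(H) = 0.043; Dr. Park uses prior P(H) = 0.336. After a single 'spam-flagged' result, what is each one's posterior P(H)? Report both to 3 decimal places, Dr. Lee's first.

Dr. Lee: 0.195; Dr. Park: 0.732

P('+'|H) = 0.897, P('+'|¬H) = 0.166.
Dr. Lee: numerator 0.897·0.043 = 0.038571; evidence = 0.038571+0.166·0.957 = 0.19743; posterior = 0.195.
Dr. Park: numerator 0.897·0.336 = 0.30139; evidence = 0.30139+0.166·0.664 = 0.41162; posterior = 0.732.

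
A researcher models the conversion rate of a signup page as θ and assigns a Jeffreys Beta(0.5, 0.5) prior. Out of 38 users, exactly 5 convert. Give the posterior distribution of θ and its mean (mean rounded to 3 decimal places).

The binomial likelihood is conjugate to the Beta prior: with 5 successes and 33 failures, the posterior is Beta(0.5+5, 0.5+33) = Beta(5.5, 33.5).
Posterior mean = α/(α+β) = 5.5/39 = 0.141.

Posterior: Beta(5.5, 33.5); mean ≈ 0.141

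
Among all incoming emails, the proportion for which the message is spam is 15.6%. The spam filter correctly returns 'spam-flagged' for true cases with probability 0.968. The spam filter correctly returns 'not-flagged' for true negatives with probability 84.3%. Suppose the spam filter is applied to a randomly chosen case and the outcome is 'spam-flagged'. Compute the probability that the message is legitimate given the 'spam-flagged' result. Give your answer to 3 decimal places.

Write H for 'the message is spam'. Prior odds H:¬H = 0.156/0.844 = 0.18483. For the 'spam-flagged' outcome, the likelihood ratio is 0.968/0.157 = 6.1656.
Posterior odds = 0.18483 × 6.1656 = 1.1396, so P(H|E) = 1.1396/(1+1.1396) = 0.533. Then P(¬H|E) = 1 − 0.533 = 0.467.

P(¬H | E) ≈ 0.467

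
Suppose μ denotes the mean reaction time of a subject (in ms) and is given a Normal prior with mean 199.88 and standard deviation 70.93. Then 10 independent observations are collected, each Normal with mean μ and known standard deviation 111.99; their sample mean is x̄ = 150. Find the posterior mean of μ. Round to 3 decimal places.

Posterior mean ≈ 159.953

Prior precision 1/τ₀² = 1/70.93² = 0.00019877; data precision n/σ² = 10/111.99² = 0.00079734.
Posterior precision = 0.00019877 + 0.00079734 = 0.00099610.
Posterior mean = (0.00019877·199.88 + 0.00079734·150) / 0.00099610 = 159.953.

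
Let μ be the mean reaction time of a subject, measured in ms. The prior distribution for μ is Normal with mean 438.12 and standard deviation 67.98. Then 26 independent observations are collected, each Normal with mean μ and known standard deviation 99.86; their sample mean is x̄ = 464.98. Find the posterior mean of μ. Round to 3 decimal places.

Posterior mean ≈ 462.922

With known σ, the Normal prior is conjugate. Weight on the data is w = (n/σ²)/(n/σ² + 1/τ₀²) = 0.00260730/(0.00260730+0.00021639) = 0.92337.
Posterior mean = w·x̄ + (1−w)·μ₀ = 0.92337·464.98 + 0.076634·438.12 = 462.922.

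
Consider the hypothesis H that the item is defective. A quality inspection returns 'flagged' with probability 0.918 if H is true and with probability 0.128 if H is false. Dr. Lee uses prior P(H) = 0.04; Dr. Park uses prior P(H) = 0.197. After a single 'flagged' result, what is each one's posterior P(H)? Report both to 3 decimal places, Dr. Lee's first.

The likelihood ratio for a 'flagged' result is 0.918/0.128 = 7.1719.
Dr. Lee: prior odds 0.04/0.96 = 0.041667; posterior odds 0.29883; posterior probability 0.230.
Dr. Park: prior odds 0.197/0.803 = 0.24533; posterior odds 1.7595; posterior probability 0.638.

Dr. Lee: 0.230; Dr. Park: 0.638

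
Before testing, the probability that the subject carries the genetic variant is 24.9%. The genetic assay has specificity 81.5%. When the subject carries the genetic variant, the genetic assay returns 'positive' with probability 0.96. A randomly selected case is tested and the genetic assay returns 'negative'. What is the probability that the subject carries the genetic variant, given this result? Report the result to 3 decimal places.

Let H be the event that the subject carries the genetic variant. P(H) = 0.249, so P(¬H) = 0.751. With E the 'negative' result, P(E|H) = 0.04 and P(E|¬H) = 0.815.
P(E) = 0.04·0.249 + 0.815·0.751 = 0.0099600 + 0.61206 = 0.62202.
By Bayes' theorem, P(H|E) = 0.0099600 / 0.62202 = 0.016.

P(H | E) ≈ 0.016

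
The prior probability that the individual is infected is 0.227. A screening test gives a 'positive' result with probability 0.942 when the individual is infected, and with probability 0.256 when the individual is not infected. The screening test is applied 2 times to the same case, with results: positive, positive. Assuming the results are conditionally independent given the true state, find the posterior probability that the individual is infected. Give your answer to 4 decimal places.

Let H be the event that the individual is infected; start with P(H) = 0.227. P('positive'|H) = 0.942, P('positive'|¬H) = 0.256.
Update on result 1 ('positive'): P(H) ← 0.942·0.2270 / (0.942·0.2270 + 0.256·0.7730) = 0.21383/0.41172 = 0.5194.
Update on result 2 ('positive'): P(H) ← 0.942·0.5194 / (0.942·0.5194 + 0.256·0.4806) = 0.48924/0.61228 = 0.7990.

Posterior P(H) ≈ 0.7990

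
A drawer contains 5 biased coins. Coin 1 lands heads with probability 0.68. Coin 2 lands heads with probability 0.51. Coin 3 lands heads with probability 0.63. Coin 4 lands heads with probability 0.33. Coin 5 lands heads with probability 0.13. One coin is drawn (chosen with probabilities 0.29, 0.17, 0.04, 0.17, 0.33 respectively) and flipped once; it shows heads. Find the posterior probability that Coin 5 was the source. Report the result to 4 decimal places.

P(heads|C1) = 0.68; P(heads|C2) = 0.51; P(heads|C3) = 0.63; P(heads|C4) = 0.33; P(heads|C5) = 0.13.
Prior × likelihood for each source: 0.29·0.68=0.1972, 0.17·0.51=0.08670, 0.04·0.63=0.02520, 0.17·0.33=0.05610, 0.33·0.13=0.04290. Summing gives P(heads) = 0.40810.
P(Coin 5 | heads) = 0.04290 / 0.40810 = 0.1051.

Posterior probability ≈ 0.1051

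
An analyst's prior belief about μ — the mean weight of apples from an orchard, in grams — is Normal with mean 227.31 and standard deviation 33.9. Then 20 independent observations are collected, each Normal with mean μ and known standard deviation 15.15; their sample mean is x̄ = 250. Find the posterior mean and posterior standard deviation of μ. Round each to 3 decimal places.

Prior precision 1/τ₀² = 1/33.9² = 0.00087016; data precision n/σ² = 20/15.15² = 0.0871374.
Posterior precision = 0.00087016 + 0.0871374 = 0.0880076, giving posterior SD = 1/√0.0880076 = 3.371.
Posterior mean = (0.00087016·227.31 + 0.0871374·250) / 0.0880076 = 249.776.

Posterior mean ≈ 249.776; posterior SD ≈ 3.371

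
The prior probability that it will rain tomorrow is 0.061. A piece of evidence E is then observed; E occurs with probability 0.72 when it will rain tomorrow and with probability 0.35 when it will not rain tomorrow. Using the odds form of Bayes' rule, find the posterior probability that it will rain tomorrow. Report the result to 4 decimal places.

Prior odds = 0.061/(1−0.061) = 0.064963. In log-odds, ln(0.064963) = -2.7339.
Add log likelihood ratio: ln(2.0571) = 0.72132.
Posterior log-odds = -2.0126, so posterior odds = exp(-2.0126) = 0.13364. Converting, P(H|E) = 0.13364/1.1336 = 0.1179.

Posterior probability ≈ 0.1179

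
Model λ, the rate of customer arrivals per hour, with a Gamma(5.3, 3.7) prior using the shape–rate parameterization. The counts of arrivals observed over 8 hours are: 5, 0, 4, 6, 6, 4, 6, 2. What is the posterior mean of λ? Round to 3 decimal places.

Posterior mean ≈ 3.274

Total count ∑xᵢ = 33 over n = 8 hours.
Gamma is conjugate to the Poisson likelihood: posterior is Gamma(shape = 5.3+33 = 38.3, rate = 3.7+8 = 11.7).
Posterior mean = shape/rate = 38.3/11.7 = 3.274.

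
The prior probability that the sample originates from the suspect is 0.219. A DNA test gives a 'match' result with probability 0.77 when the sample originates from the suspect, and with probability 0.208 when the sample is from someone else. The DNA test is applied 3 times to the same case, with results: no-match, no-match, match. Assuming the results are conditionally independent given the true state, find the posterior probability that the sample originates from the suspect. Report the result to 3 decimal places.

Posterior P(H) ≈ 0.080

Let H be the event that the sample originates from the suspect; start with P(H) = 0.219. P('match'|H) = 0.77, P('match'|¬H) = 0.208.
Update on result 1 ('no-match'): P(H) ← 0.23·0.2190 / (0.23·0.2190 + 0.792·0.7810) = 0.050370/0.66892 = 0.0753.
Update on result 2 ('no-match'): P(H) ← 0.23·0.0753 / (0.23·0.0753 + 0.792·0.9247) = 0.017319/0.74968 = 0.0231.
Update on result 3 ('match'): P(H) ← 0.77·0.0231 / (0.77·0.0231 + 0.208·0.9769) = 0.017788/0.22098 = 0.0805.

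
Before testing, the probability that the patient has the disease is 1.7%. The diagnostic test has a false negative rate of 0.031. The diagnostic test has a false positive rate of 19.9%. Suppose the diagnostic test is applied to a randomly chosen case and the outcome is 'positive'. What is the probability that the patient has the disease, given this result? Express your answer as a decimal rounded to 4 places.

Let H be the event that the patient has the disease. P(H) = 0.017, so P(¬H) = 0.983. With E the 'positive' result, P(E|H) = 0.969 and P(E|¬H) = 0.199.
P(E) = 0.969·0.017 + 0.199·0.983 = 0.016473 + 0.19562 = 0.21209.
By Bayes' theorem, P(H|E) = 0.016473 / 0.21209 = 0.0777.

P(H | E) ≈ 0.0777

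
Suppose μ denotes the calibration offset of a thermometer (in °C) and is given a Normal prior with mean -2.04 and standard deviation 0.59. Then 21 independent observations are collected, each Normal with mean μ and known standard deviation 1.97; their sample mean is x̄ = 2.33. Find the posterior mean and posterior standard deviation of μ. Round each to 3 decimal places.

Posterior mean ≈ 0.815; posterior SD ≈ 0.347

With known σ, the Normal prior is conjugate. Weight on the data is w = (n/σ²)/(n/σ² + 1/τ₀²) = 5.41112/(5.41112+2.87274) = 0.65321.
Posterior mean = w·x̄ + (1−w)·μ₀ = 0.65321·2.33 + 0.34679·-2.04 = 0.815. Posterior variance = 1/(5.41112+2.87274) = 0.120717, so SD = 0.347.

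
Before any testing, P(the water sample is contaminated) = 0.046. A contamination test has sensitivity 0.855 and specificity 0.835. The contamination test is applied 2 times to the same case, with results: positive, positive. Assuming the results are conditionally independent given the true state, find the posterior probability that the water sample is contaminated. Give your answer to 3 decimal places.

Let H be the event that the water sample is contaminated; start with P(H) = 0.046. P('positive'|H) = 0.855, P('positive'|¬H) = 0.165.
Update on result 1 ('positive'): P(H) ← 0.855·0.0460 / (0.855·0.0460 + 0.165·0.9540) = 0.039330/0.19674 = 0.1999.
Update on result 2 ('positive'): P(H) ← 0.855·0.1999 / (0.855·0.1999 + 0.165·0.8001) = 0.17092/0.30294 = 0.5642.

Posterior P(H) ≈ 0.564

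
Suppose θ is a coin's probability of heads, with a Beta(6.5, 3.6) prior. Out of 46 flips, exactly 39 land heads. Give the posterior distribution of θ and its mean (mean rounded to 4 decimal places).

Observing 39 successes and 7 failures updates Beta(6.5, 3.6) by adding the success and failure counts to the two shape parameters: α = 6.5+39 = 45.5, β = 3.6+7 = 10.6.
Posterior mean = α/(α+β) = 45.5/56.1 = 0.8111.

Posterior: Beta(45.5, 10.6); mean ≈ 0.8111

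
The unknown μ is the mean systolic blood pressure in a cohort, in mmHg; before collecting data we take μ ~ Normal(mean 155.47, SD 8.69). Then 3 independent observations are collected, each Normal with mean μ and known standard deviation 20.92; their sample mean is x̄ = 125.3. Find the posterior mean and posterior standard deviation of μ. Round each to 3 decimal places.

Prior precision 1/τ₀² = 1/8.69² = 0.0132422; data precision n/σ² = 3/20.92² = 0.00685485.
Posterior precision = 0.0132422 + 0.00685485 = 0.0200971, giving posterior SD = 1/√0.0200971 = 7.054.
Posterior mean = (0.0132422·155.47 + 0.00685485·125.3) / 0.0200971 = 145.179.

Posterior mean ≈ 145.179; posterior SD ≈ 7.054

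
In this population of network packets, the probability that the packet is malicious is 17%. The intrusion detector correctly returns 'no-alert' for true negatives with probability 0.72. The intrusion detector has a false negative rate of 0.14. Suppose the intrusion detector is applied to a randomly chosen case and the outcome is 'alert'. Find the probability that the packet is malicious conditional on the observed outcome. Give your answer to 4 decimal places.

P(H | E) ≈ 0.3862

Let H be the event that the packet is malicious. P(H) = 0.17, so P(¬H) = 0.83. With E the 'alert' result, P(E|H) = 0.86 and P(E|¬H) = 0.28.
P(E) = 0.86·0.17 + 0.28·0.83 = 0.14620 + 0.23240 = 0.37860.
By Bayes' theorem, P(H|E) = 0.14620 / 0.37860 = 0.3862.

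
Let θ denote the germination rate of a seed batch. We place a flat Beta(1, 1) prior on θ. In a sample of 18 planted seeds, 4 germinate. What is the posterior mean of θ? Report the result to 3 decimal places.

The binomial likelihood is conjugate to the Beta prior: with 4 successes and 14 failures, the posterior is Beta(1+4, 1+14) = Beta(5, 15).
Posterior mean = α/(α+β) = 5/20 = 0.250.

Posterior mean ≈ 0.250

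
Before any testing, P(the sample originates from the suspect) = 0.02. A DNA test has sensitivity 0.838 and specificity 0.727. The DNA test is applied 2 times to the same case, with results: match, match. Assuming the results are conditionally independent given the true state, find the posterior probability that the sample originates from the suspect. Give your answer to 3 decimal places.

Posterior P(H) ≈ 0.161

With H the event that the sample originates from the suspect, the joint likelihood of the observed sequence is P(data|H) = 0.838·0.838 = 0.70224 and P(data|¬H) = 0.273·0.273 = 0.074529.
Bayes: P(H|data) = 0.02·0.70224 / (0.02·0.70224 + 0.98·0.074529) = 0.014045/0.087083 = 0.1613.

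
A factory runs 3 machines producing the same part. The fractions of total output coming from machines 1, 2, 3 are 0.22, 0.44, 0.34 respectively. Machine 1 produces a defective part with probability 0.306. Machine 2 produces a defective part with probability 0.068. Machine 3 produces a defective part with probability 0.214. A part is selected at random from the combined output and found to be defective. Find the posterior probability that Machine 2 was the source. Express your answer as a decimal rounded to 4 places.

P(defective|M1) = 0.306; P(defective|M2) = 0.068; P(defective|M3) = 0.214.
Prior × likelihood for each source: 0.22·0.306=0.06732, 0.44·0.068=0.02992, 0.34·0.214=0.07276. Summing gives P(defective) = 0.17000.
P(Machine 2 | defective) = 0.02992 / 0.17000 = 0.1760.

Posterior probability ≈ 0.1760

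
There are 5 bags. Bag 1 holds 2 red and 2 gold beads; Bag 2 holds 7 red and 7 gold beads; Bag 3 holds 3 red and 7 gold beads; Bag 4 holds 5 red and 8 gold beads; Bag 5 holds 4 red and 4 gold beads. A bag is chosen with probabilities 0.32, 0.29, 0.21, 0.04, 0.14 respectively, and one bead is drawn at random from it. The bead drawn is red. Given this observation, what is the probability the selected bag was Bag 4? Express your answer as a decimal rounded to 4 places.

P(red|Bag 1) = 0.5; P(red|Bag 2) = 0.5; P(red|Bag 3) = 0.3; P(red|Bag 4) = 0.3846; P(red|Bag 5) = 0.5.
Prior × likelihood for each source: 0.32·0.5=0.1600, 0.29·0.5=0.1450, 0.21·0.3=0.06300, 0.04·0.3846=0.01538, 0.14·0.5=0.07000. Summing gives P(red) = 0.45338.
P(Bag 4 | red) = 0.01538 / 0.45338 = 0.0339.

Posterior probability ≈ 0.0339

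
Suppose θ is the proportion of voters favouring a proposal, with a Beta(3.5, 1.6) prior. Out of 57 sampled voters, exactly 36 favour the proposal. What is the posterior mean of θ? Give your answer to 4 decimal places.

Posterior mean ≈ 0.6361

Observing 36 successes and 21 failures updates Beta(3.5, 1.6) by adding the success and failure counts to the two shape parameters: α = 3.5+36 = 39.5, β = 1.6+21 = 22.6.
E[θ | data] = 39.5/(39.5+22.6) = 0.6361.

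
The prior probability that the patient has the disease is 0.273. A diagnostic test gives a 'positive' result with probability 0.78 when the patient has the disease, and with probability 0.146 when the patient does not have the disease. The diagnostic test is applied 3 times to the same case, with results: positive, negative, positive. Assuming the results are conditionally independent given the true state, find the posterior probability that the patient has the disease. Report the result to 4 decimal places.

Posterior P(H) ≈ 0.7341

With H the event that the patient has the disease, the joint likelihood of the observed sequence is P(data|H) = 0.78·0.22·0.78 = 0.13385 and P(data|¬H) = 0.146·0.854·0.146 = 0.018204.
Bayes: P(H|data) = 0.273·0.13385 / (0.273·0.13385 + 0.727·0.018204) = 0.036541/0.049775 = 0.7341.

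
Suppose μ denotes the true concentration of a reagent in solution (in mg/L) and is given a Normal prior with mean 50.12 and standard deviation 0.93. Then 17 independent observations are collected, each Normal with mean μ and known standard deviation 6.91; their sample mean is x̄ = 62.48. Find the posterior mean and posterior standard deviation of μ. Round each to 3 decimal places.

Posterior mean ≈ 53.030; posterior SD ≈ 0.813

Prior precision 1/τ₀² = 1/0.93² = 1.15620; data precision n/σ² = 17/6.91² = 0.356035.
Posterior precision = 1.15620 + 0.356035 = 1.51224, giving posterior SD = 1/√1.51224 = 0.813.
Posterior mean = (1.15620·50.12 + 0.356035·62.48) / 1.51224 = 53.030.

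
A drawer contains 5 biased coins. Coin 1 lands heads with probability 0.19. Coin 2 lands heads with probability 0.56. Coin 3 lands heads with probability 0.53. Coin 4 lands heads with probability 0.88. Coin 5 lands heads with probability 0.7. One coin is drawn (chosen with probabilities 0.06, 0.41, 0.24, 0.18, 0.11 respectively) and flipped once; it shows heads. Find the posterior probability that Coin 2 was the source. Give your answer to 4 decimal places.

Posterior probability ≈ 0.3804

P(heads|C1) = 0.19; P(heads|C2) = 0.56; P(heads|C3) = 0.53; P(heads|C4) = 0.88; P(heads|C5) = 0.7.
Prior × likelihood for each source: 0.06·0.19=0.01140, 0.41·0.56=0.2296, 0.24·0.53=0.1272, 0.18·0.88=0.1584, 0.11·0.7=0.07700. Summing gives P(heads) = 0.60360.
P(Coin 2 | heads) = 0.2296 / 0.60360 = 0.3804.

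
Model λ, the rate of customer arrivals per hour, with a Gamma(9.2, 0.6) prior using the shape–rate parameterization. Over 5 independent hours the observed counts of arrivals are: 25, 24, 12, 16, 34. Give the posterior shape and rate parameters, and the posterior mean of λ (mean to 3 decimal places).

Total count ∑xᵢ = 111 over n = 5 hours.
Gamma is conjugate to the Poisson likelihood: posterior is Gamma(shape = 9.2+111 = 120.2, rate = 0.6+5 = 5.6).
E[λ | data] = 120.2/5.6 = 21.464.

Posterior: Gamma(shape=120.2, rate=5.6); mean ≈ 21.464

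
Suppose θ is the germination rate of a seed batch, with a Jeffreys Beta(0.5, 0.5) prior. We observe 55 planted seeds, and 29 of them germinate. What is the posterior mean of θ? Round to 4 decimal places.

Posterior mean ≈ 0.5268

Observing 29 successes and 26 failures updates Beta(0.5, 0.5) by adding the success and failure counts to the two shape parameters: α = 0.5+29 = 29.5, β = 0.5+26 = 26.5.
Posterior mean = α/(α+β) = 29.5/56 = 0.5268.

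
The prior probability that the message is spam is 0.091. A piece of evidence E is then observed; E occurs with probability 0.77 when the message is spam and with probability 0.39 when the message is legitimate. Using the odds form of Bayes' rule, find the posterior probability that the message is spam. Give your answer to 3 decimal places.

Prior odds = 0.091/(1−0.091) = 0.10011. In log-odds, ln(0.10011) = -2.3015.
Add log likelihood ratio: ln(1.9744) = 0.68024.
Posterior log-odds = -1.6212, so posterior odds = exp(-1.6212) = 0.19765. Converting, P(H|E) = 0.19765/1.1977 = 0.165.

Posterior probability ≈ 0.165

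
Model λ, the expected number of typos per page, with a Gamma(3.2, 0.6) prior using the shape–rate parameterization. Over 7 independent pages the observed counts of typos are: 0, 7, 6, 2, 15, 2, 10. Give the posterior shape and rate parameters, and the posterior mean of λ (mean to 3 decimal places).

Total count ∑xᵢ = 42 over n = 7 pages.
Gamma is conjugate to the Poisson likelihood: posterior is Gamma(shape = 3.2+42 = 45.2, rate = 0.6+7 = 7.6).
Posterior mean = shape/rate = 45.2/7.6 = 5.947.

Posterior: Gamma(shape=45.2, rate=7.6); mean ≈ 5.947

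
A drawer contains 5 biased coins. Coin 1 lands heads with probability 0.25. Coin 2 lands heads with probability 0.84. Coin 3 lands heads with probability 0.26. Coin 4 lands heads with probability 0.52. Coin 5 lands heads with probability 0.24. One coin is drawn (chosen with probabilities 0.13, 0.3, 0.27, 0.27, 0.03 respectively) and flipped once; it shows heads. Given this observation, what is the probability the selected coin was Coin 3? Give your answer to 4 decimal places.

Tabulate prior·likelihood by source: [1] prior 0.13, lik 0.25, product 0.03250; [2] prior 0.3, lik 0.84, product 0.2520; [3] prior 0.27, lik 0.26, product 0.07020; [4] prior 0.27, lik 0.52, product 0.1404; [5] prior 0.03, lik 0.24, product 0.007200.
Normalizing constant = 0.50230; the posterior for Coin 3 is its product over the sum, 0.07020/0.50230 = 0.1398.

Posterior probability ≈ 0.1398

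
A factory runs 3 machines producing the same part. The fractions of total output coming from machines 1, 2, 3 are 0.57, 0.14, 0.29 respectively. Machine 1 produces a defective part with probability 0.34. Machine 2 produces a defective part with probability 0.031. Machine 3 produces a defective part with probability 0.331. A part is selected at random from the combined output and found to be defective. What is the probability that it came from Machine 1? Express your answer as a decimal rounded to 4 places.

P(defective|M1) = 0.34; P(defective|M2) = 0.031; P(defective|M3) = 0.331.
Prior × likelihood for each source: 0.57·0.34=0.1938, 0.14·0.031=0.004340, 0.29·0.331=0.09599. Summing gives P(defective) = 0.29413.
P(Machine 1 | defective) = 0.1938 / 0.29413 = 0.6589.

Posterior probability ≈ 0.6589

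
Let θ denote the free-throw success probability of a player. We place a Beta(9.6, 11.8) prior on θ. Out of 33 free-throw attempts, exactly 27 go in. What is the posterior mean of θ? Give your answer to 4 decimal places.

Observing 27 successes and 6 failures updates Beta(9.6, 11.8) by adding the success and failure counts to the two shape parameters: α = 9.6+27 = 36.6, β = 11.8+6 = 17.8.
Posterior mean = α/(α+β) = 36.6/54.4 = 0.6728.

Posterior mean ≈ 0.6728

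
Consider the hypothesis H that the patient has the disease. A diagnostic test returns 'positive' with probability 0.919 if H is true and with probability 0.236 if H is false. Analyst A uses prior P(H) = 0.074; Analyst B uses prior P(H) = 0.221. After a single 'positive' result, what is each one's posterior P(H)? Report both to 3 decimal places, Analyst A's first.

The likelihood ratio for a 'positive' result is 0.919/0.236 = 3.8941.
Analyst A: prior odds 0.074/0.926 = 0.079914; posterior odds 0.31119; posterior probability 0.237.
Analyst B: prior odds 0.221/0.779 = 0.28370; posterior odds 1.1047; posterior probability 0.525.

Analyst A: 0.237; Analyst B: 0.525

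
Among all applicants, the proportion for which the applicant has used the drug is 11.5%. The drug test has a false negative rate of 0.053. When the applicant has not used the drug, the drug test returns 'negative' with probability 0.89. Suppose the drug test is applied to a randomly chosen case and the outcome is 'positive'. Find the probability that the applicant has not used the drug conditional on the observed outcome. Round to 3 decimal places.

P(¬H | E) ≈ 0.472

Let H be the event that the applicant has used the drug. P(H) = 0.115, so P(¬H) = 0.885. With E the 'positive' result, P(E|H) = 0.947 and P(E|¬H) = 0.11.
P(E) = 0.947·0.115 + 0.11·0.885 = 0.10891 + 0.097350 = 0.20626.
By Bayes' theorem, P(H|E) = 0.10891 / 0.20626 = 0.528. Hence P(¬H|E) = 1 − 0.528 = 0.472.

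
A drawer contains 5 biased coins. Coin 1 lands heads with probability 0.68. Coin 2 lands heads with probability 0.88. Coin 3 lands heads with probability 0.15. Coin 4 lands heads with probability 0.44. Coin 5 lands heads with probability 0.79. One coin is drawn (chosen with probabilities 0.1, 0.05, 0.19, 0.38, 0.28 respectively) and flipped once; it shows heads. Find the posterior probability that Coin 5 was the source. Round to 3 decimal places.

P(heads|C1) = 0.68; P(heads|C2) = 0.88; P(heads|C3) = 0.15; P(heads|C4) = 0.44; P(heads|C5) = 0.79.
Prior × likelihood for each source: 0.1·0.68=0.06800, 0.05·0.88=0.04400, 0.19·0.15=0.02850, 0.38·0.44=0.1672, 0.28·0.79=0.2212. Summing gives P(heads) = 0.52890.
P(Coin 5 | heads) = 0.2212 / 0.52890 = 0.418.

Posterior probability ≈ 0.418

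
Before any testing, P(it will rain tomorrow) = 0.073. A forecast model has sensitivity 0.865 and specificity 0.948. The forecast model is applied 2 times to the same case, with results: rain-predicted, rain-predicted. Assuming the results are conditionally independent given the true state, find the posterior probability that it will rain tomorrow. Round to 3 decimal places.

Posterior P(H) ≈ 0.956

Let H be the event that it will rain tomorrow; start with P(H) = 0.073. P('rain-predicted'|H) = 0.865, P('rain-predicted'|¬H) = 0.052.
Update on result 1 ('rain-predicted'): P(H) ← 0.865·0.0730 / (0.865·0.0730 + 0.052·0.9270) = 0.063145/0.11135 = 0.5671.
Update on result 2 ('rain-predicted'): P(H) ← 0.865·0.5671 / (0.865·0.5671 + 0.052·0.4329) = 0.49053/0.51304 = 0.9561.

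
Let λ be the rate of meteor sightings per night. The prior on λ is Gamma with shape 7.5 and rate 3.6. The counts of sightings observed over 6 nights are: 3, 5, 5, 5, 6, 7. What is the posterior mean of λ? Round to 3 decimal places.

Posterior mean ≈ 4.010

Total count ∑xᵢ = 31 over n = 6 nights.
Gamma is conjugate to the Poisson likelihood: posterior is Gamma(shape = 7.5+31 = 38.5, rate = 3.6+6 = 9.6).
Posterior mean = shape/rate = 38.5/9.6 = 4.010.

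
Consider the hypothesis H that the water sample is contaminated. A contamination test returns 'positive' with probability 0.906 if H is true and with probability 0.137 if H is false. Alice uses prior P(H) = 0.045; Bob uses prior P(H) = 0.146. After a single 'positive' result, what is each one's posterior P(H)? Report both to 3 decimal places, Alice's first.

P('+'|H) = 0.906, P('+'|¬H) = 0.137.
Alice: numerator 0.906·0.045 = 0.040770; evidence = 0.040770+0.137·0.955 = 0.17161; posterior = 0.238.
Bob: numerator 0.906·0.146 = 0.13228; evidence = 0.13228+0.137·0.854 = 0.24927; posterior = 0.531.

Alice: 0.238; Bob: 0.531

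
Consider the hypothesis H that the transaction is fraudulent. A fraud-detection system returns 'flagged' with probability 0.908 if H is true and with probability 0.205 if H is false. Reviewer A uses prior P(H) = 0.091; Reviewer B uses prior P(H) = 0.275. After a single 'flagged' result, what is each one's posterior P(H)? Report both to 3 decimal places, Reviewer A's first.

Reviewer A: 0.307; Reviewer B: 0.627

The likelihood ratio for a 'flagged' result is 0.908/0.205 = 4.4293.
Reviewer A: prior odds 0.091/0.909 = 0.10011; posterior odds 0.44341; posterior probability 0.307.
Reviewer B: prior odds 0.275/0.725 = 0.37931; posterior odds 1.6801; posterior probability 0.627.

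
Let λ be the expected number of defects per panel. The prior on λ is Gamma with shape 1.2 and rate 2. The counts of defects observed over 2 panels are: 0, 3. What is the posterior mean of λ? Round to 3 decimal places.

Posterior mean ≈ 1.050

The Poisson likelihood adds the total count to the shape and the number of exposure periods to the rate. Here ∑xᵢ = 3 and n = 2, so shape 1.2→4.2 and rate 2→4.
E[λ | data] = 4.2/4 = 1.050.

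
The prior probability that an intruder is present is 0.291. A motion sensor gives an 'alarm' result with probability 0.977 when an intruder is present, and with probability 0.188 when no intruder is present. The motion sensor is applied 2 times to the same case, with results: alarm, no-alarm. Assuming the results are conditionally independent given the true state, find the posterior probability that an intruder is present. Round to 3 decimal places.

Posterior P(H) ≈ 0.057

Let H be the event that an intruder is present; start with P(H) = 0.291. P('alarm'|H) = 0.977, P('alarm'|¬H) = 0.188.
Update on result 1 ('alarm'): P(H) ← 0.977·0.2910 / (0.977·0.2910 + 0.188·0.7090) = 0.28431/0.41760 = 0.6808.
Update on result 2 ('no-alarm'): P(H) ← 0.023·0.6808 / (0.023·0.6808 + 0.812·0.3192) = 0.015659/0.27484 = 0.0570.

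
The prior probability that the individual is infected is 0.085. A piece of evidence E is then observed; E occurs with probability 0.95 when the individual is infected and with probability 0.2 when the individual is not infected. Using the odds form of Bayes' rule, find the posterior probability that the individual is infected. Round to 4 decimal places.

Posterior probability ≈ 0.3062

Prior odds = 0.085/(1−0.085) = 0.092896. In log-odds, ln(0.092896) = -2.3763.
Add log likelihood ratio: ln(4.7500) = 1.5581.
Posterior log-odds = -0.81813, so posterior odds = exp(-0.81813) = 0.44126. Converting, P(H|E) = 0.44126/1.4413 = 0.3062.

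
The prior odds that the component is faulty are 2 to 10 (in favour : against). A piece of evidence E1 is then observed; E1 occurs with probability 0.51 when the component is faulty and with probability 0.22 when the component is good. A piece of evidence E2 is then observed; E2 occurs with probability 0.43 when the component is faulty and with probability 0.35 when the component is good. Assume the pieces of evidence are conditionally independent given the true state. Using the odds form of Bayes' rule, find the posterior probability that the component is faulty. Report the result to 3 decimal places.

Prior odds = 2/10 = 0.20000.
Likelihood ratio for E1 = 0.51/0.22 = 2.3182.
Likelihood ratio for E2 = 0.43/0.35 = 1.2286.
Posterior odds = prior odds × LR₁ × LR₂ = 0.56961.
Posterior probability = odds/(1+odds) = 0.56961/1.5696 = 0.363.

Posterior probability ≈ 0.363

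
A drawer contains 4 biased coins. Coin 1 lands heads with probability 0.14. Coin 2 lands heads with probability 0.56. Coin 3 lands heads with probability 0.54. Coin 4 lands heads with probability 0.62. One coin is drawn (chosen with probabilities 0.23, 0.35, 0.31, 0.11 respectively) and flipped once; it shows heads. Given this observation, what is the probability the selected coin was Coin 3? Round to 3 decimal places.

Posterior probability ≈ 0.361

P(heads|C1) = 0.14; P(heads|C2) = 0.56; P(heads|C3) = 0.54; P(heads|C4) = 0.62.
Prior × likelihood for each source: 0.23·0.14=0.03220, 0.35·0.56=0.1960, 0.31·0.54=0.1674, 0.11·0.62=0.06820. Summing gives P(heads) = 0.46380.
P(Coin 3 | heads) = 0.1674 / 0.46380 = 0.361.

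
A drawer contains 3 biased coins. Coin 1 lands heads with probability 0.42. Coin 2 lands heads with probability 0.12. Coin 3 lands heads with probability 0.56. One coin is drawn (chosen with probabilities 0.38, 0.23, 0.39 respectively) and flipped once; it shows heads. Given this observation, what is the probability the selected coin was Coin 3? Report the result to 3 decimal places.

Posterior probability ≈ 0.538

Tabulate prior·likelihood by source: [1] prior 0.38, lik 0.42, product 0.1596; [2] prior 0.23, lik 0.12, product 0.02760; [3] prior 0.39, lik 0.56, product 0.2184.
Normalizing constant = 0.40560; the posterior for Coin 3 is its product over the sum, 0.2184/0.40560 = 0.538.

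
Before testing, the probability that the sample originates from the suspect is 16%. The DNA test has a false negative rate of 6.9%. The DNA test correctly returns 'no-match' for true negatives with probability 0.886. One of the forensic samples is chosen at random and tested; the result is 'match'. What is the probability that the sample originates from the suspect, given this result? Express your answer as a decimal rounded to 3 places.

Let H be the event that the sample originates from the suspect. P(H) = 0.16, so P(¬H) = 0.84. With E the 'match' result, P(E|H) = 0.931 and P(E|¬H) = 0.114.
P(E) = 0.931·0.16 + 0.114·0.84 = 0.14896 + 0.095760 = 0.24472.
By Bayes' theorem, P(H|E) = 0.14896 / 0.24472 = 0.609.

P(H | E) ≈ 0.609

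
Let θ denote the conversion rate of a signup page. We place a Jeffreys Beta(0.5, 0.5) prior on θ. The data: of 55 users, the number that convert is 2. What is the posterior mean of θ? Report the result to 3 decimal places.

Observing 2 successes and 53 failures updates Beta(0.5, 0.5) by adding the success and failure counts to the two shape parameters: α = 0.5+2 = 2.5, β = 0.5+53 = 53.5.
Posterior mean = α/(α+β) = 2.5/56 = 0.045.

Posterior mean ≈ 0.045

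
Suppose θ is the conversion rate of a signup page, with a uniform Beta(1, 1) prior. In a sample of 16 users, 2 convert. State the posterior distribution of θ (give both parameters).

Posterior: Beta(3, 15)

The binomial likelihood is conjugate to the Beta prior: with 2 successes and 14 failures, the posterior is Beta(1+2, 1+14) = Beta(3, 15).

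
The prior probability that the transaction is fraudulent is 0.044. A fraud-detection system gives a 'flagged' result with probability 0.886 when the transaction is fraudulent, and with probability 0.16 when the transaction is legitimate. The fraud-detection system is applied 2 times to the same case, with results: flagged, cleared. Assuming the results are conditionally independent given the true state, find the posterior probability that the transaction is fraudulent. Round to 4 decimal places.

Posterior P(H) ≈ 0.0334

With H the event that the transaction is fraudulent, the joint likelihood of the observed sequence is P(data|H) = 0.886·0.114 = 0.10100 and P(data|¬H) = 0.16·0.84 = 0.13440.
Bayes: P(H|data) = 0.044·0.10100 / (0.044·0.10100 + 0.956·0.13440) = 0.0044442/0.13293 = 0.0334.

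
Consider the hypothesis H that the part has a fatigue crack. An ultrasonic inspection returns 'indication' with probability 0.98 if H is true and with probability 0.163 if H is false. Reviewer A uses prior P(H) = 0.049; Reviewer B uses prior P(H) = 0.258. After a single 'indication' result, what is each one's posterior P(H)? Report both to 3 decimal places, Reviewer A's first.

The likelihood ratio for an 'indication' result is 0.98/0.163 = 6.0123.
Reviewer A: prior odds 0.049/0.951 = 0.051525; posterior odds 0.30978; posterior probability 0.237.
Reviewer B: prior odds 0.258/0.742 = 0.34771; posterior odds 2.0905; posterior probability 0.676.

Reviewer A: 0.237; Reviewer B: 0.676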